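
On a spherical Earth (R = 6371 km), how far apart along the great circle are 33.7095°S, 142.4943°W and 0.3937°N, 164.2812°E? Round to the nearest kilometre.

6714 km

Δλ = 164.2812 − -142.4943 = 306.7755°; wrapped into (−180°, 180°]: -53.2245°.
Δφ = 0.3937 − -33.7095 = 34.1032°.
a = sin²(Δφ/2) + cos φ₁ · cos φ₂ · sin²(Δλ/2) = 0.252903.
c = 2·atan2(√a, √(1−a)) = 1.05389 rad → d = 6371·c ≈ 6714.32 km.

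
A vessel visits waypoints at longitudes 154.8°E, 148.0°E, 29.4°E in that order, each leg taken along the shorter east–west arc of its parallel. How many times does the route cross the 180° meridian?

Leg 1: +154.8° → +148.0°, shortest Δλ = -6.8° (west) — does not cross 180°.
Leg 2: +148.0° → +29.4°, shortest Δλ = -118.6° (west) — does not cross 180°.
Total crossings: 0.

0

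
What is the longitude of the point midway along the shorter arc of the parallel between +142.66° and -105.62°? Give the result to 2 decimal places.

-161.48°

Signed shortest Δλ from +142.66° to -105.62° is +111.72°.
Midpoint longitude = +142.66° + (+111.72°)/2 = +142.66° + 55.86° = +198.52°.
Normalise into (−180°, 180°]: -161.48°.
(The naïve average (+142.66 + -105.62)/2 = 18.52° is on the wrong side of the globe.)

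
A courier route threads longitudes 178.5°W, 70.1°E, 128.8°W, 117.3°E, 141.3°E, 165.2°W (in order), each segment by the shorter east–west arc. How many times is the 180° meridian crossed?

Leg 1: -178.5° → +70.1°, shortest Δλ = -111.4° (west) — crosses 180°.
Leg 2: +70.1° → -128.8°, shortest Δλ = 161.1° (east) — crosses 180°.
Leg 3: -128.8° → +117.3°, shortest Δλ = -113.9° (west) — crosses 180°.
Leg 4: +117.3° → +141.3°, shortest Δλ = 24.0° (east) — does not cross 180°.
Leg 5: +141.3° → -165.2°, shortest Δλ = 53.5° (east) — crosses 180°.
Total crossings: 4.

4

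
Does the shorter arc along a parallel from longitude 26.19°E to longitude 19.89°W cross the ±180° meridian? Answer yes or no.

No

Signed shortest Δλ = ((-19.89 − 26.19 + 180) mod 360) − 180 = -46.08°.
Going west by 46.08° from +26.19° reaches -19.89° without touching 180°.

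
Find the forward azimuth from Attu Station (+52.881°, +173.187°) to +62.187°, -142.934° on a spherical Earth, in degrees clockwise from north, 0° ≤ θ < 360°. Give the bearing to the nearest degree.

Δλ = -142.934 − 173.187 = -316.121°; wrapped into (−180°, 180°]: 43.879°.
θ = atan2( sin Δλ · cos φ₂ , cos φ₁ · sin φ₂ − sin φ₁ · cos φ₂ · cos Δλ )
  = atan2(0.32341, 0.26558) = 50.607° → normalised to [0°, 360°): 50.607°.

51°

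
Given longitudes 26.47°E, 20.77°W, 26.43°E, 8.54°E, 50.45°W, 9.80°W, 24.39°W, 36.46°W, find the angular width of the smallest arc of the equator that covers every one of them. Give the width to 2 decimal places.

76.92°

Sort the longitudes: -50.45°, -36.46°, -24.39°, -20.77°, -9.80°, +8.54°, +26.43°, +26.47°.
Eastward gaps between consecutive values (wrapping around): 13.99°, 12.07°, 3.62°, 10.97°, 18.34°, 17.89°, 0.04°, 283.08°.
Largest gap = 283.08° ⇒ minimal covering band is its complement: 360° − 283.08° = 76.92°.
Band runs from -50.45° eastward to +26.47°.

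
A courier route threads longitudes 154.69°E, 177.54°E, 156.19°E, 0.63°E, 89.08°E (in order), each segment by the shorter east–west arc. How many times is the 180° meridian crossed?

0

Leg 1: +154.69° → +177.54°, shortest Δλ = 22.85° (east) — does not cross 180°.
Leg 2: +177.54° → +156.19°, shortest Δλ = -21.35° (west) — does not cross 180°.
Leg 3: +156.19° → +0.63°, shortest Δλ = -155.56° (west) — does not cross 180°.
Leg 4: +0.63° → +89.08°, shortest Δλ = 88.45° (east) — does not cross 180°.
Total crossings: 0.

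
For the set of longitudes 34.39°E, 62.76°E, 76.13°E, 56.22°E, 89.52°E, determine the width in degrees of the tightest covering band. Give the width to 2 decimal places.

55.13°

Sort the longitudes: +34.39°, +56.22°, +62.76°, +76.13°, +89.52°.
Eastward gaps between consecutive values (wrapping around): 21.83°, 6.54°, 13.37°, 13.39°, 304.87°.
Largest gap = 304.87° ⇒ minimal covering band is its complement: 360° − 304.87° = 55.13°.
Band runs from +34.39° eastward to +89.52°.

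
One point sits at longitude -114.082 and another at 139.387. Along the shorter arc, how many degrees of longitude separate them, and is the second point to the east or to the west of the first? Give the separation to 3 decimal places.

106.531° west

Raw difference: 139.387 − -114.082 = 253.469°.
Normalise into (−180°, 180°]: 253.469° − 360° = -106.531°.
Negative ⇒ the second point lies to the west; separation 106.531°.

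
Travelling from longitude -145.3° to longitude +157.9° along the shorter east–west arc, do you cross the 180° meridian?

Yes

Naïve |157.9 − -145.3| = 303.2° > 180°, so the shorter arc goes the other way round — across 180°.
Signed shortest Δλ = ((157.9 − -145.3 + 180) mod 360) − 180 = -56.8°.
Going west by 56.8° from -145.3° passes through 180° before reaching +157.9°.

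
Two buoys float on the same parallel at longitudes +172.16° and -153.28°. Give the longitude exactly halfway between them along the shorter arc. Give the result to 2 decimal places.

-170.56°

Signed shortest Δλ from +172.16° to -153.28° is +34.56°.
Midpoint longitude = +172.16° + (+34.56°)/2 = +172.16° + 17.28° = +189.44°.
Normalise into (−180°, 180°]: -170.56°.
(The naïve average (+172.16 + -153.28)/2 = 9.44° is on the wrong side of the globe.)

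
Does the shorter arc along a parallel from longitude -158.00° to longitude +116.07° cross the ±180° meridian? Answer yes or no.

Yes

Naïve |116.07 − -158.00| = 274.07° > 180°, so the shorter arc goes the other way round — across 180°.
Signed shortest Δλ = ((116.07 − -158.00 + 180) mod 360) − 180 = -85.93°.
Going west by 85.93° from -158.00° passes through 180° before reaching +116.07°.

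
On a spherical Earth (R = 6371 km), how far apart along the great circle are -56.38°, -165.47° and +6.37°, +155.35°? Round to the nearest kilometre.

7837 km

Δλ = 155.35 − -165.47 = 320.82°; wrapped into (−180°, 180°]: -39.18°.
Δφ = 6.37 − -56.38 = 62.75°.
a = sin²(Δφ/2) + cos φ₁ · cos φ₂ · sin²(Δλ/2) = 0.332922.
c = 2·atan2(√a, √(1−a)) = 1.23009 rad → d = 6371·c ≈ 7836.89 km.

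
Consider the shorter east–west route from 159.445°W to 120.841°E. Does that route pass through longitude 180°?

Naïve |120.841 − -159.445| = 280.286° > 180°, so the shorter arc goes the other way round — across 180°.
Signed shortest Δλ = ((120.841 − -159.445 + 180) mod 360) − 180 = -79.714°.
Going west by 79.714° from -159.445° passes through 180° before reaching +120.841°.

Yes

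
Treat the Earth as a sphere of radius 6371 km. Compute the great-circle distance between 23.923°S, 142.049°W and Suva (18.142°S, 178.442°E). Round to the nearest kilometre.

Δλ = 178.442 − -142.049 = 320.491°; wrapped into (−180°, 180°]: -39.509°.
Δφ = -18.142 − -23.923 = 5.781°.
a = sin²(Δφ/2) + cos φ₁ · cos φ₂ · sin²(Δλ/2) = 0.101775.
c = 2·atan2(√a, √(1−a)) = 0.64940 rad → d = 6371·c ≈ 4137.30 km.

4137 km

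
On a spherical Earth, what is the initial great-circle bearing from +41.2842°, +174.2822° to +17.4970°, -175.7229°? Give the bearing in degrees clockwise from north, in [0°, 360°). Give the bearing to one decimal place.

157.2°

Δλ = -175.7229 − 174.2822 = -350.0051°; wrapped into (−180°, 180°]: 9.9949°.
θ = atan2( sin Δλ · cos φ₂ , cos φ₁ · sin φ₂ − sin φ₁ · cos φ₂ · cos Δλ )
  = atan2(0.16553, -0.39379) = 157.200° → normalised to [0°, 360°): 157.200°.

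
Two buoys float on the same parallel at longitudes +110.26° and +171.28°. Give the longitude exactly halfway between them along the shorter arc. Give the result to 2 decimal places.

Signed shortest Δλ from +110.26° to +171.28° is +61.02°.
Midpoint longitude = +110.26° + (+61.02°)/2 = +110.26° + 30.51° = +140.77°.

+140.77°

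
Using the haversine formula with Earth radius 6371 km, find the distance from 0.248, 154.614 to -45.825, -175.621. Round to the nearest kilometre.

Δλ = -175.621 − 154.614 = -330.235°; wrapped into (−180°, 180°]: 29.765°.
Δφ = -45.825 − 0.248 = -46.073°.
a = sin²(Δφ/2) + cos φ₁ · cos φ₂ · sin²(Δλ/2) = 0.199097.
c = 2·atan2(√a, √(1−a)) = 0.92504 rad → d = 6371·c ≈ 5893.41 km.

5893 km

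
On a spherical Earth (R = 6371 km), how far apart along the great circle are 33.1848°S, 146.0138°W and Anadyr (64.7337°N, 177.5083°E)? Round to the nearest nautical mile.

6124 nmi

Δλ = 177.5083 − -146.0138 = 323.5221°; wrapped into (−180°, 180°]: -36.4779°.
Δφ = 64.7337 − -33.1848 = 97.9185°.
a = sin²(Δφ/2) + cos φ₁ · cos φ₂ · sin²(Δλ/2) = 0.603874.
c = 2·atan2(√a, √(1−a)) = 1.78007 rad → d = 6371·c ≈ 11340.81 km ≈ 6123.55 nmi.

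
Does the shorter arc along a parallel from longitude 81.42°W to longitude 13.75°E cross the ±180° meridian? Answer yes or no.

Signed shortest Δλ = ((13.75 − -81.42 + 180) mod 360) − 180 = 95.17°.
Going east by 95.17° from -81.42° reaches +13.75° without touching 180°.

No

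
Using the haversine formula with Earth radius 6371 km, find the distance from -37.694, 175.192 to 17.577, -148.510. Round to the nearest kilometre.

7223 km

Δλ = -148.510 − 175.192 = -323.702°; wrapped into (−180°, 180°]: 36.298°.
Δφ = 17.577 − -37.694 = 55.271°.
a = sin²(Δφ/2) + cos φ₁ · cos φ₂ · sin²(Δλ/2) = 0.288343.
c = 2·atan2(√a, √(1−a)) = 1.13370 rad → d = 6371·c ≈ 7222.78 km.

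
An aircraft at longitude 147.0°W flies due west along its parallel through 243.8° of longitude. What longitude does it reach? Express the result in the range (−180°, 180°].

30.8°W

Start at -147.0°; shift −243.8° → -390.8°.
-390.8° lies outside (−180°, 180°]; add 360° → -30.8°.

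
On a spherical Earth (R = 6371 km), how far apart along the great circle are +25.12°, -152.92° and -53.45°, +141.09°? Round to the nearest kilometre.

10784 km

Δλ = 141.09 − -152.92 = 294.01°; wrapped into (−180°, 180°]: -65.99°.
Δφ = -53.45 − 25.12 = -78.57°.
a = sin²(Δφ/2) + cos φ₁ · cos φ₂ · sin²(Δλ/2) = 0.560815.
c = 2·atan2(√a, √(1−a)) = 1.69273 rad → d = 6371·c ≈ 10784.38 km.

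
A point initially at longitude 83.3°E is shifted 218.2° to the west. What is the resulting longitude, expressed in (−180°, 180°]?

134.9°W

Start at +83.3°; shift −218.2° → -134.9°.
-134.9° already lies in (−180°, 180°].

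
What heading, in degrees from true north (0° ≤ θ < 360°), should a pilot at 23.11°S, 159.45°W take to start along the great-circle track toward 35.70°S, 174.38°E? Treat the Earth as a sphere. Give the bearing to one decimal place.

Δλ = 174.38 − -159.45 = 333.83°; wrapped into (−180°, 180°]: -26.17°.
θ = atan2( sin Δλ · cos φ₂ , cos φ₁ · sin φ₂ − sin φ₁ · cos φ₂ · cos Δλ )
  = atan2(-0.35816, -0.25065) = -124.985° → normalised to [0°, 360°): 235.015°.

235.0°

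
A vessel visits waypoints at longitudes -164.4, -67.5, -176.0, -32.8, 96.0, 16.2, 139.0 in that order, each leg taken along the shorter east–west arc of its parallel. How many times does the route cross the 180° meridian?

Leg 1: -164.4° → -67.5°, shortest Δλ = 96.9° (east) — does not cross 180°.
Leg 2: -67.5° → -176.0°, shortest Δλ = -108.5° (west) — does not cross 180°.
Leg 3: -176.0° → -32.8°, shortest Δλ = 143.2° (east) — does not cross 180°.
Leg 4: -32.8° → +96.0°, shortest Δλ = 128.8° (east) — does not cross 180°.
Leg 5: +96.0° → +16.2°, shortest Δλ = -79.8° (west) — does not cross 180°.
Leg 6: +16.2° → +139.0°, shortest Δλ = 122.8° (east) — does not cross 180°.
Total crossings: 0.

0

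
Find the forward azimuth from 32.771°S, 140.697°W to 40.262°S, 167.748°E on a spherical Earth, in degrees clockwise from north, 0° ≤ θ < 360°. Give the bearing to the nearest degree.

244°

Δλ = 167.748 − -140.697 = 308.445°; wrapped into (−180°, 180°]: -51.555°.
θ = atan2( sin Δλ · cos φ₂ , cos φ₁ · sin φ₂ − sin φ₁ · cos φ₂ · cos Δλ )
  = atan2(-0.59766, -0.28660) = -115.620° → normalised to [0°, 360°): 244.380°.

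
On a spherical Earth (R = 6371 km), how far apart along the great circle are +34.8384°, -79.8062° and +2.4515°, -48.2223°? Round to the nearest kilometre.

Δλ = -48.2223 − -79.8062 = 31.5839°.
Δφ = 2.4515 − 34.8384 = -32.3869°.
a = sin²(Δφ/2) + cos φ₁ · cos φ₂ · sin²(Δλ/2) = 0.138508.
c = 2·atan2(√a, √(1−a)) = 0.76268 rad → d = 6371·c ≈ 4859.05 km.

4859 km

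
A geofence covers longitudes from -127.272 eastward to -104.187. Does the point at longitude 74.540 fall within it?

Band width going east from -127.272° to -104.187°: ((-104.187 − -127.272) mod 360) = 23.085°.
Offset of +74.540° east of the west edge: ((74.540 − -127.272) mod 360) = 201.812°.
201.812° > 23.085° ⇒ outside.

No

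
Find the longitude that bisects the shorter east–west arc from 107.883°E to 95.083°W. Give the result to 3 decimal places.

173.600°W

Signed shortest Δλ from +107.883° to -95.083° is +157.034°.
Midpoint longitude = +107.883° + (+157.034°)/2 = +107.883° + 78.517° = +186.400°.
Normalise into (−180°, 180°]: -173.600°.
(The naïve average (+107.883 + -95.083)/2 = 6.4° is on the wrong side of the globe.)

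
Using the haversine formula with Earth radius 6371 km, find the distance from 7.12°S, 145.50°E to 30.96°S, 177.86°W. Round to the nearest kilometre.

4638 km

Δλ = -177.86 − 145.50 = -323.36°; wrapped into (−180°, 180°]: 36.64°.
Δφ = -30.96 − -7.12 = -23.84°.
a = sin²(Δφ/2) + cos φ₁ · cos φ₂ · sin²(Δλ/2) = 0.126731.
c = 2·atan2(√a, √(1−a)) = 0.72795 rad → d = 6371·c ≈ 4637.79 km.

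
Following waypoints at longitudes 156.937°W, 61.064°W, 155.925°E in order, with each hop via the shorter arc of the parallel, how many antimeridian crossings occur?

1

Leg 1: -156.937° → -61.064°, shortest Δλ = 95.873° (east) — does not cross 180°.
Leg 2: -61.064° → +155.925°, shortest Δλ = -143.011° (west) — crosses 180°.
Total crossings: 1.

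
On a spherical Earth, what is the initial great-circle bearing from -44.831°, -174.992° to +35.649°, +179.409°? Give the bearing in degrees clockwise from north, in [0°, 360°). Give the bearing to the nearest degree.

355°

Δλ = 179.409 − -174.992 = 354.401°; wrapped into (−180°, 180°]: -5.599°.
θ = atan2( sin Δλ · cos φ₂ , cos φ₁ · sin φ₂ − sin φ₁ · cos φ₂ · cos Δλ )
  = atan2(-0.07928, 0.98349) = -4.609° → normalised to [0°, 360°): 355.391°.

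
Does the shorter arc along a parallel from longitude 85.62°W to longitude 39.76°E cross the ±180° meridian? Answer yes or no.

No

Signed shortest Δλ = ((39.76 − -85.62 + 180) mod 360) − 180 = 125.38°.
Going east by 125.38° from -85.62° reaches +39.76° without touching 180°.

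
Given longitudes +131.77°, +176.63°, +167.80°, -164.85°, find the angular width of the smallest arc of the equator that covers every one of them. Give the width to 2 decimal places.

63.38°

Sort the longitudes: -164.85°, +131.77°, +167.80°, +176.63°.
Eastward gaps between consecutive values (wrapping around): 296.62°, 36.03°, 8.83°, 18.52°.
Largest gap = 296.62° ⇒ minimal covering band is its complement: 360° − 296.62° = 63.38°.
Band runs from +131.77° eastward to -164.85°, crossing the antimeridian.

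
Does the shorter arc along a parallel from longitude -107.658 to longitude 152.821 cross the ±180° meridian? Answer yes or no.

Naïve |152.821 − -107.658| = 260.479° > 180°, so the shorter arc goes the other way round — across 180°.
Signed shortest Δλ = ((152.821 − -107.658 + 180) mod 360) − 180 = -99.521°.
Going west by 99.521° from -107.658° passes through 180° before reaching +152.821°.

Yes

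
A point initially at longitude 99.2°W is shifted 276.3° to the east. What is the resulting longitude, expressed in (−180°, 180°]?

Start at -99.2°; shift +276.3° → +177.1°.
+177.1° already lies in (−180°, 180°].

177.1°E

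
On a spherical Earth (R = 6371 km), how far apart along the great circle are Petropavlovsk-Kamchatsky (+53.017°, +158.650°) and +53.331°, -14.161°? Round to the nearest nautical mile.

Δλ = -14.161 − 158.650 = -172.811°.
Δφ = 53.331 − 53.017 = 0.314°.
a = sin²(Δφ/2) + cos φ₁ · cos φ₂ · sin²(Δλ/2) = 0.357853.
c = 2·atan2(√a, √(1−a)) = 1.28253 rad → d = 6371·c ≈ 8170.97 km ≈ 4411.97 nmi.

4412 nmi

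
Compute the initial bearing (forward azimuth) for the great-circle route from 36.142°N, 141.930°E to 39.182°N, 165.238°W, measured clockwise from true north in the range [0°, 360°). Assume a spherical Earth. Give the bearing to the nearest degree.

Δλ = -165.238 − 141.930 = -307.168°; wrapped into (−180°, 180°]: 52.832°.
θ = atan2( sin Δλ · cos φ₂ , cos φ₁ · sin φ₂ − sin φ₁ · cos φ₂ · cos Δλ )
  = atan2(0.61769, 0.23400) = 69.251° → normalised to [0°, 360°): 69.251°.

69°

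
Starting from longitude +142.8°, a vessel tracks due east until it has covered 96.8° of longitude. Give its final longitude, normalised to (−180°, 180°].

Start at +142.8°; shift +96.8° → +239.6°.
+239.6° lies outside (−180°, 180°]; subtract 360° → -120.4°.

-120.4°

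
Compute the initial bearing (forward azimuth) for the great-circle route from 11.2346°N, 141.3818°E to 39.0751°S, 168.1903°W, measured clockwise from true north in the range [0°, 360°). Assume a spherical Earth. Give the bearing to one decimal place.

140.1°

Δλ = -168.1903 − 141.3818 = -309.5721°; wrapped into (−180°, 180°]: 50.4279°.
θ = atan2( sin Δλ · cos φ₂ , cos φ₁ · sin φ₂ − sin φ₁ · cos φ₂ · cos Δλ )
  = atan2(0.59841, -0.71461) = 140.058° → normalised to [0°, 360°): 140.058°.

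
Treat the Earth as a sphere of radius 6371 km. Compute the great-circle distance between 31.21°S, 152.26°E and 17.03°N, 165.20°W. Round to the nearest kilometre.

7028 km

Δλ = -165.20 − 152.26 = -317.46°; wrapped into (−180°, 180°]: 42.54°.
Δφ = 17.03 − -31.21 = 48.24°.
a = sin²(Δφ/2) + cos φ₁ · cos φ₂ · sin²(Δλ/2) = 0.274611.
c = 2·atan2(√a, √(1−a)) = 1.10316 rad → d = 6371·c ≈ 7028.22 km.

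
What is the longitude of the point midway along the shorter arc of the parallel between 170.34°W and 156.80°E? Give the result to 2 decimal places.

173.23°E

Signed shortest Δλ from -170.34° to +156.80° is -32.86°.
Midpoint longitude = -170.34° + (-32.86°)/2 = -170.34° − 16.43° = -186.77°.
Normalise into (−180°, 180°]: +173.23°.
(The naïve average (-170.34 + +156.80)/2 = -6.77° is on the wrong side of the globe.)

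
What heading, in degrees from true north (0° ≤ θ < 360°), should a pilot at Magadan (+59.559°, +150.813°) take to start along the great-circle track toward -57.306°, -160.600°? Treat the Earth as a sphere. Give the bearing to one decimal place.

151.1°

Δλ = -160.600 − 150.813 = -311.413°; wrapped into (−180°, 180°]: 48.587°.
θ = atan2( sin Δλ · cos φ₂ , cos φ₁ · sin φ₂ − sin φ₁ · cos φ₂ · cos Δλ )
  = atan2(0.40509, -0.73443) = 151.120° → normalised to [0°, 360°): 151.120°.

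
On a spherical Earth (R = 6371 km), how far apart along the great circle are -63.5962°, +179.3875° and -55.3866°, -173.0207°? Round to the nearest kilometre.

1007 km

Δλ = -173.0207 − 179.3875 = -352.4082°; wrapped into (−180°, 180°]: 7.5918°.
Δφ = -55.3866 − -63.5962 = 8.2096°.
a = sin²(Δφ/2) + cos φ₁ · cos φ₂ · sin²(Δλ/2) = 0.006231.
c = 2·atan2(√a, √(1−a)) = 0.15804 rad → d = 6371·c ≈ 1006.85 km.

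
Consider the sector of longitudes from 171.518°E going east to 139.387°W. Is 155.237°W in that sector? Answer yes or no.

Band width going east from +171.518° to -139.387°: ((-139.387 − 171.518) mod 360) = 49.095°.
Offset of -155.237° east of the west edge: ((-155.237 − 171.518) mod 360) = 33.245°.
33.245° ≤ 49.095° ⇒ inside.

Yes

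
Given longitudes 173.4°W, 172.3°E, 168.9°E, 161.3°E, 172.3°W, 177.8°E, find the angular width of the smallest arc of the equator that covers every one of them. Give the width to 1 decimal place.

Sort the longitudes: -173.4°, -172.3°, +161.3°, +168.9°, +172.3°, +177.8°.
Eastward gaps between consecutive values (wrapping around): 1.1°, 333.6°, 7.6°, 3.4°, 5.5°, 8.8°.
Largest gap = 333.6° ⇒ minimal covering band is its complement: 360° − 333.6° = 26.4°.
Band runs from +161.3° eastward to -172.3°, crossing the antimeridian.

26.4°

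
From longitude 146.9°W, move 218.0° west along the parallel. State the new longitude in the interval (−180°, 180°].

Start at -146.9°; shift −218.0° → -364.9°.
-364.9° lies outside (−180°, 180°]; add 360° → -4.9°.

4.9°W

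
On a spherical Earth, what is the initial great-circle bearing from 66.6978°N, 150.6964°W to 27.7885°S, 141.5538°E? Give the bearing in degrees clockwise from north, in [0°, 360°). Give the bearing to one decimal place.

Δλ = 141.5538 − -150.6964 = 292.2502°; wrapped into (−180°, 180°]: -67.7498°.
θ = atan2( sin Δλ · cos φ₂ , cos φ₁ · sin φ₂ − sin φ₁ · cos φ₂ · cos Δλ )
  = atan2(-0.81880, -0.49208) = -121.005° → normalised to [0°, 360°): 238.995°.

239.0°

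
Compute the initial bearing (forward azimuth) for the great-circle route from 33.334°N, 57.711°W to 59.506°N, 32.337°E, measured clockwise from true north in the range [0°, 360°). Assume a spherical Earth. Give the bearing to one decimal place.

Δλ = 32.337 − -57.711 = 90.048°.
θ = atan2( sin Δλ · cos φ₂ , cos φ₁ · sin φ₂ − sin φ₁ · cos φ₂ · cos Δλ )
  = atan2(0.50745, 0.72015) = 35.170° → normalised to [0°, 360°): 35.170°.

35.2°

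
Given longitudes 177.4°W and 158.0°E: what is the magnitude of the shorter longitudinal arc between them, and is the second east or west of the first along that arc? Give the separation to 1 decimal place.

Raw difference: 158.0 − -177.4 = 335.4°.
Normalise into (−180°, 180°]: 335.4° − 360° = -24.6°.
Negative ⇒ the second point lies to the west; separation 24.6°.

24.6° west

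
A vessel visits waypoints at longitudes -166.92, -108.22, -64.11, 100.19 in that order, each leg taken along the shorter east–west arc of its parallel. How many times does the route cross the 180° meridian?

Leg 1: -166.92° → -108.22°, shortest Δλ = 58.7° (east) — does not cross 180°.
Leg 2: -108.22° → -64.11°, shortest Δλ = 44.11° (east) — does not cross 180°.
Leg 3: -64.11° → +100.19°, shortest Δλ = 164.3° (east) — does not cross 180°.
Total crossings: 0.

0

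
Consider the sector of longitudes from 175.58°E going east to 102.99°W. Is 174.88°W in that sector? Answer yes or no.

Band width going east from +175.58° to -102.99°: ((-102.99 − 175.58) mod 360) = 81.43°.
Offset of -174.88° east of the west edge: ((-174.88 − 175.58) mod 360) = 9.54°.
9.54° ≤ 81.43° ⇒ inside.

Yes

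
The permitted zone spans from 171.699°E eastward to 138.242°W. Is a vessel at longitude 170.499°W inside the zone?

Band width going east from +171.699° to -138.242°: ((-138.242 − 171.699) mod 360) = 50.059°.
Offset of -170.499° east of the west edge: ((-170.499 − 171.699) mod 360) = 17.802°.
17.802° ≤ 50.059° ⇒ inside.

Yes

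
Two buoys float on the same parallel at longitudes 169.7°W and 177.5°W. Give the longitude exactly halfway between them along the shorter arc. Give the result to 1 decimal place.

173.6°W

Signed shortest Δλ from -169.7° to -177.5° is -7.8°.
Midpoint longitude = -169.7° + (-7.8°)/2 = -169.7° − 3.9° = -173.6°.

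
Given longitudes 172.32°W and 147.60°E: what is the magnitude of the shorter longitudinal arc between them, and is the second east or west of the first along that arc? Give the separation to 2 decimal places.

40.08° west

Raw difference: 147.60 − -172.32 = 319.92°.
Normalise into (−180°, 180°]: 319.92° − 360° = -40.08°.
Negative ⇒ the second point lies to the west; separation 40.08°.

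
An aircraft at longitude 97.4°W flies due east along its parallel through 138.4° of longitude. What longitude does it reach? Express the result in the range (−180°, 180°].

41.0°E

Start at -97.4°; shift +138.4° → +41.0°.
+41.0° already lies in (−180°, 180°].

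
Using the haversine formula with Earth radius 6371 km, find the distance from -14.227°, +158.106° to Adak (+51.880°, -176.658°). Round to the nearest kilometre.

7744 km

Δλ = -176.658 − 158.106 = -334.764°; wrapped into (−180°, 180°]: 25.236°.
Δφ = 51.880 − -14.227 = 66.107°.
a = sin²(Δφ/2) + cos φ₁ · cos φ₂ · sin²(Δλ/2) = 0.326040.
c = 2·atan2(√a, √(1−a)) = 1.21544 rad → d = 6371·c ≈ 7743.60 km.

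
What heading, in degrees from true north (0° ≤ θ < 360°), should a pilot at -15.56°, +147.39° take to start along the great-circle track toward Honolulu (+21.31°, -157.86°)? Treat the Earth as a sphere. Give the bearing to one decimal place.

57.0°

Δλ = -157.86 − 147.39 = -305.25°; wrapped into (−180°, 180°]: 54.75°.
θ = atan2( sin Δλ · cos φ₂ , cos φ₁ · sin φ₂ − sin φ₁ · cos φ₂ · cos Δλ )
  = atan2(0.76081, 0.49433) = 56.987° → normalised to [0°, 360°): 56.987°.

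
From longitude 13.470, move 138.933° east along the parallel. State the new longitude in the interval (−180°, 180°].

Start at +13.470°; shift +138.933° → +152.403°.
+152.403° already lies in (−180°, 180°].

+152.403°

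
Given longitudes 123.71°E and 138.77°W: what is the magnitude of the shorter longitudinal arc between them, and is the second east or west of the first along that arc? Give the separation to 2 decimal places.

Raw difference: -138.77 − 123.71 = -262.48°.
Normalise into (−180°, 180°]: -262.48° + 360° = 97.52°.
Positive ⇒ the second point lies to the east; separation 97.52°.

97.52° east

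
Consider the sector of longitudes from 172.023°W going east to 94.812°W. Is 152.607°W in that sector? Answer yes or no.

Band width going east from -172.023° to -94.812°: ((-94.812 − -172.023) mod 360) = 77.211°.
Offset of -152.607° east of the west edge: ((-152.607 − -172.023) mod 360) = 19.416°.
19.416° ≤ 77.211° ⇒ inside.

Yes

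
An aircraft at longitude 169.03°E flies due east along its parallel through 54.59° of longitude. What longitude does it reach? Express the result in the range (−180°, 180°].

Start at +169.03°; shift +54.59° → +223.62°.
+223.62° lies outside (−180°, 180°]; subtract 360° → -136.38°.

136.38°W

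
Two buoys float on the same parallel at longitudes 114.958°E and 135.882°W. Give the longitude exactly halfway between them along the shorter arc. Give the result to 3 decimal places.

169.538°E

Signed shortest Δλ from +114.958° to -135.882° is +109.160°.
Midpoint longitude = +114.958° + (+109.160°)/2 = +114.958° + 54.580° = +169.538°.
(The naïve average (+114.958 + -135.882)/2 = -10.462° is on the wrong side of the globe.)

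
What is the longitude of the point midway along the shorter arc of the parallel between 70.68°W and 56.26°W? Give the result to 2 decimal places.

Signed shortest Δλ from -70.68° to -56.26° is +14.42°.
Midpoint longitude = -70.68° + (+14.42°)/2 = -70.68° + 7.21° = -63.47°.

63.47°W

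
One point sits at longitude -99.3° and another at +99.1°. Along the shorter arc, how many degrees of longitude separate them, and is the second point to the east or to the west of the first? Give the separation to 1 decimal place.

Raw difference: 99.1 − -99.3 = 198.4°.
Normalise into (−180°, 180°]: 198.4° − 360° = -161.6°.
Negative ⇒ the second point lies to the west; separation 161.6°.

161.6° west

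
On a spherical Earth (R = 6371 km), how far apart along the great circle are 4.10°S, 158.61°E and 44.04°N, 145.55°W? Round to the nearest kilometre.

7710 km

Δλ = -145.55 − 158.61 = -304.16°; wrapped into (−180°, 180°]: 55.84°.
Δφ = 44.04 − -4.10 = 48.14°.
a = sin²(Δφ/2) + cos φ₁ · cos φ₂ · sin²(Δλ/2) = 0.323547.
c = 2·atan2(√a, √(1−a)) = 1.21012 rad → d = 6371·c ≈ 7709.68 km.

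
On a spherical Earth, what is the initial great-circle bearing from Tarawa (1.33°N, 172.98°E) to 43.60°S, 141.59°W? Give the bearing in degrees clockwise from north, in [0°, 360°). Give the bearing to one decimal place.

143.7°

Δλ = -141.59 − 172.98 = -314.57°; wrapped into (−180°, 180°]: 45.43°.
θ = atan2( sin Δλ · cos φ₂ , cos φ₁ · sin φ₂ − sin φ₁ · cos φ₂ · cos Δλ )
  = atan2(0.51590, -0.70123) = 143.658° → normalised to [0°, 360°): 143.658°.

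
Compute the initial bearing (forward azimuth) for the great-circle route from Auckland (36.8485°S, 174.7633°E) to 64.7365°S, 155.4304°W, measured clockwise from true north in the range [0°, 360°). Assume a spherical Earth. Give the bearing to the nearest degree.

Δλ = -155.4304 − 174.7633 = -330.1937°; wrapped into (−180°, 180°]: 29.8063°.
θ = atan2( sin Δλ · cos φ₂ , cos φ₁ · sin φ₂ − sin φ₁ · cos φ₂ · cos Δλ )
  = atan2(0.21214, -0.50160) = 157.075° → normalised to [0°, 360°): 157.075°.

157°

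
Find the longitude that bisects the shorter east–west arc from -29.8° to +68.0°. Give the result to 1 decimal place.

+19.1°

Signed shortest Δλ from -29.8° to +68.0° is +97.8°.
Midpoint longitude = -29.8° + (+97.8°)/2 = -29.8° + 48.9° = +19.1°.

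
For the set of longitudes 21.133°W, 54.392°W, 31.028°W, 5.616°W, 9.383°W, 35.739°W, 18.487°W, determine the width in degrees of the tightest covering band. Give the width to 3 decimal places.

Sort the longitudes: -54.392°, -35.739°, -31.028°, -21.133°, -18.487°, -9.383°, -5.616°.
Eastward gaps between consecutive values (wrapping around): 18.653°, 4.711°, 9.895°, 2.646°, 9.104°, 3.767°, 311.224°.
Largest gap = 311.224° ⇒ minimal covering band is its complement: 360° − 311.224° = 48.776°.
Band runs from -54.392° eastward to -5.616°.

48.776°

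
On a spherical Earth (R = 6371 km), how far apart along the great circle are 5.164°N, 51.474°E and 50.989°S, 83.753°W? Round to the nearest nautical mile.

7265 nmi

Δλ = -83.753 − 51.474 = -135.227°.
Δφ = -50.989 − 5.164 = -56.153°.
a = sin²(Δφ/2) + cos φ₁ · cos φ₂ · sin²(Δλ/2) = 0.757493.
c = 2·atan2(√a, √(1−a)) = 2.11179 rad → d = 6371·c ≈ 13454.20 km ≈ 7264.69 nmi.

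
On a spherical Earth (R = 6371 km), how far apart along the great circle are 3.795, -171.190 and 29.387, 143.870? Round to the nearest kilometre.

Δλ = 143.870 − -171.190 = 315.060°; wrapped into (−180°, 180°]: -44.940°.
Δφ = 29.387 − 3.795 = 25.592°.
a = sin²(Δφ/2) + cos φ₁ · cos φ₂ · sin²(Δλ/2) = 0.176055.
c = 2·atan2(√a, √(1−a)) = 0.86598 rad → d = 6371·c ≈ 5517.19 km.

5517 km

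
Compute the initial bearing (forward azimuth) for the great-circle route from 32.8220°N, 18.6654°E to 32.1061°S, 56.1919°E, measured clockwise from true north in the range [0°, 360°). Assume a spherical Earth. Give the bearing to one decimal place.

Δλ = 56.1919 − 18.6654 = 37.5265°.
θ = atan2( sin Δλ · cos φ₂ , cos φ₁ · sin φ₂ − sin φ₁ · cos φ₂ · cos Δλ )
  = atan2(0.51597, -0.81077) = 147.527° → normalised to [0°, 360°): 147.527°.

147.5°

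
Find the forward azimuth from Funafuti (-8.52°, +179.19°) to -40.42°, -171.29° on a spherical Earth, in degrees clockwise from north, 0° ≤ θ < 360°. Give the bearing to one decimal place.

166.6°

Δλ = -171.29 − 179.19 = -350.48°; wrapped into (−180°, 180°]: 9.52°.
θ = atan2( sin Δλ · cos φ₂ , cos φ₁ · sin φ₂ − sin φ₁ · cos φ₂ · cos Δλ )
  = atan2(0.12591, -0.52999) = 166.636° → normalised to [0°, 360°): 166.636°.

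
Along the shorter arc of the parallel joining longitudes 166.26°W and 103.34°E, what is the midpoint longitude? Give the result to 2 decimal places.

148.54°E

Signed shortest Δλ from -166.26° to +103.34° is -90.40°.
Midpoint longitude = -166.26° + (-90.40°)/2 = -166.26° − 45.20° = -211.46°.
Normalise into (−180°, 180°]: +148.54°.
(The naïve average (-166.26 + +103.34)/2 = -31.46° is on the wrong side of the globe.)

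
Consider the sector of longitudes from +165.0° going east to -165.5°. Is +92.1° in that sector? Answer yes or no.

No

Band width going east from +165.0° to -165.5°: ((-165.5 − 165.0) mod 360) = 29.5°.
Offset of +92.1° east of the west edge: ((92.1 − 165.0) mod 360) = 287.1°.
287.1° > 29.5° ⇒ outside.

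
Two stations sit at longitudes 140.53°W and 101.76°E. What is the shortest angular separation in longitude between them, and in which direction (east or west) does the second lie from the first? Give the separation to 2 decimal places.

117.71° west

Raw difference: 101.76 − -140.53 = 242.29°.
Normalise into (−180°, 180°]: 242.29° − 360° = -117.71°.
Negative ⇒ the second point lies to the west; separation 117.71°.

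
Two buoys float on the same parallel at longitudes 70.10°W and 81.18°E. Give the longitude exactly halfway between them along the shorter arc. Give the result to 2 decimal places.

Signed shortest Δλ from -70.10° to +81.18° is +151.28°.
Midpoint longitude = -70.10° + (+151.28°)/2 = -70.10° + 75.64° = +5.54°.

5.54°E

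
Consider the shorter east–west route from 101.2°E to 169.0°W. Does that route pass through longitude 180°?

Yes

Naïve |-169.0 − 101.2| = 270.2° > 180°, so the shorter arc goes the other way round — across 180°.
Signed shortest Δλ = ((-169.0 − 101.2 + 180) mod 360) − 180 = 89.8°.
Going east by 89.8° from +101.2° passes through 180° before reaching -169.0°.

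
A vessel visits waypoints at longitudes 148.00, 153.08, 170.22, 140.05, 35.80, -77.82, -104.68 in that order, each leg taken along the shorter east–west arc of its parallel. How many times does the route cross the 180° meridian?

Leg 1: +148.00° → +153.08°, shortest Δλ = 5.08° (east) — does not cross 180°.
Leg 2: +153.08° → +170.22°, shortest Δλ = 17.14° (east) — does not cross 180°.
Leg 3: +170.22° → +140.05°, shortest Δλ = -30.17° (west) — does not cross 180°.
Leg 4: +140.05° → +35.80°, shortest Δλ = -104.25° (west) — does not cross 180°.
Leg 5: +35.80° → -77.82°, shortest Δλ = -113.62° (west) — does not cross 180°.
Leg 6: -77.82° → -104.68°, shortest Δλ = -26.86° (west) — does not cross 180°.
Total crossings: 0.

0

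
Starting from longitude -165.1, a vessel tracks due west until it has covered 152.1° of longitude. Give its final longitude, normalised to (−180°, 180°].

Start at -165.1°; shift −152.1° → -317.2°.
-317.2° lies outside (−180°, 180°]; add 360° → +42.8°.

+42.8°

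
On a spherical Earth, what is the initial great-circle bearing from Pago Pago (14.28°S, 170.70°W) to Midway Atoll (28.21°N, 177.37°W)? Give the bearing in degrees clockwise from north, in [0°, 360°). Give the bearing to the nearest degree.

351°

Δλ = -177.37 − -170.70 = -6.67°.
θ = atan2( sin Δλ · cos φ₂ , cos φ₁ · sin φ₂ − sin φ₁ · cos φ₂ · cos Δλ )
  = atan2(-0.10235, 0.67399) = -8.635° → normalised to [0°, 360°): 351.365°.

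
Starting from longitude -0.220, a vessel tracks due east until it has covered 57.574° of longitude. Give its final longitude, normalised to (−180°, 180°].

+57.354°

Start at -0.220°; shift +57.574° → +57.354°.
+57.354° already lies in (−180°, 180°].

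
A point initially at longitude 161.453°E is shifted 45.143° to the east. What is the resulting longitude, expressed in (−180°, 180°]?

Start at +161.453°; shift +45.143° → +206.596°.
+206.596° lies outside (−180°, 180°]; subtract 360° → -153.404°.

153.404°W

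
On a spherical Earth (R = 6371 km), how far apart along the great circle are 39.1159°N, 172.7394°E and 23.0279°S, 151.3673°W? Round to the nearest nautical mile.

Δλ = -151.3673 − 172.7394 = -324.1067°; wrapped into (−180°, 180°]: 35.8933°.
Δφ = -23.0279 − 39.1159 = -62.1438°.
a = sin²(Δφ/2) + cos φ₁ · cos φ₂ · sin²(Δλ/2) = 0.334168.
c = 2·atan2(√a, √(1−a)) = 1.23273 rad → d = 6371·c ≈ 7853.72 km ≈ 4240.67 nmi.

4241 nmi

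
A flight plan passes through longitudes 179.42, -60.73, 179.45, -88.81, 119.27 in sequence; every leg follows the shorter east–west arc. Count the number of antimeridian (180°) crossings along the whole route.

Leg 1: +179.42° → -60.73°, shortest Δλ = 119.85° (east) — crosses 180°.
Leg 2: -60.73° → +179.45°, shortest Δλ = -119.82° (west) — crosses 180°.
Leg 3: +179.45° → -88.81°, shortest Δλ = 91.74° (east) — crosses 180°.
Leg 4: -88.81° → +119.27°, shortest Δλ = -151.92° (west) — crosses 180°.
Total crossings: 4.

4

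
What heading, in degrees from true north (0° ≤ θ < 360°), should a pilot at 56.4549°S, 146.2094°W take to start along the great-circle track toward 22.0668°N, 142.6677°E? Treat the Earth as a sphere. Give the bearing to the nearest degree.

298°

Δλ = 142.6677 − -146.2094 = 288.8771°; wrapped into (−180°, 180°]: -71.1229°.
θ = atan2( sin Δλ · cos φ₂ , cos φ₁ · sin φ₂ − sin φ₁ · cos φ₂ · cos Δλ )
  = atan2(-0.87690, 0.45750) = -62.448° → normalised to [0°, 360°): 297.552°.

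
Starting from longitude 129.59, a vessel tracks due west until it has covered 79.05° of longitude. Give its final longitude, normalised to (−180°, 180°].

+50.54°

Start at +129.59°; shift −79.05° → +50.54°.
+50.54° already lies in (−180°, 180°].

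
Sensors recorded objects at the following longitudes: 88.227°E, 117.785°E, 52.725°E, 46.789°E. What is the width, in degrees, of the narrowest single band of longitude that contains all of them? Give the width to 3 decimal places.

70.996°

Sort the longitudes: +46.789°, +52.725°, +88.227°, +117.785°.
Eastward gaps between consecutive values (wrapping around): 5.936°, 35.502°, 29.558°, 289.004°.
Largest gap = 289.004° ⇒ minimal covering band is its complement: 360° − 289.004° = 70.996°.
Band runs from +46.789° eastward to +117.785°.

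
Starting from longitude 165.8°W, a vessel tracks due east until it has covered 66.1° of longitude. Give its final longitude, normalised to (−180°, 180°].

Start at -165.8°; shift +66.1° → -99.7°.
-99.7° already lies in (−180°, 180°].

99.7°W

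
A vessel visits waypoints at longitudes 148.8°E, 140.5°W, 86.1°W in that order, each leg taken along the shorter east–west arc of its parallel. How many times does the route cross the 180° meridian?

Leg 1: +148.8° → -140.5°, shortest Δλ = 70.7° (east) — crosses 180°.
Leg 2: -140.5° → -86.1°, shortest Δλ = 54.4° (east) — does not cross 180°.
Total crossings: 1.

1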